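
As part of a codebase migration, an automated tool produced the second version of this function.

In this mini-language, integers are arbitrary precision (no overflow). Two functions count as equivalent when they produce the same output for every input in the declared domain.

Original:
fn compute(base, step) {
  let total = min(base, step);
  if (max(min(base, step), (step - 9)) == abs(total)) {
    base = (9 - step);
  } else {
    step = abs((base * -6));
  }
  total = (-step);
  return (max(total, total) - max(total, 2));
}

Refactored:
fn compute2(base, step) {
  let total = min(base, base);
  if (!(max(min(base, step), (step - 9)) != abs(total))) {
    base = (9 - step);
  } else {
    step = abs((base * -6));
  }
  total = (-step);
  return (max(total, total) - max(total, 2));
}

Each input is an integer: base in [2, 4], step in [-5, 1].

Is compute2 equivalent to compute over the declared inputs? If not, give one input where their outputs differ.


Take base=2, step=0.
compute: total=0, then (max(min(base, step), (step - 9)) == abs(total)) is true, then base=9, then total=0, then returns -2
compute2: total=2, then (!(max(min(base, step), (step - 9)) != abs(total))) is false, then step=12, then total=-12, then returns -14
-2 != -14, so the rewrite changes behavior.
verdict: not equivalent; witness: base=2, step=0


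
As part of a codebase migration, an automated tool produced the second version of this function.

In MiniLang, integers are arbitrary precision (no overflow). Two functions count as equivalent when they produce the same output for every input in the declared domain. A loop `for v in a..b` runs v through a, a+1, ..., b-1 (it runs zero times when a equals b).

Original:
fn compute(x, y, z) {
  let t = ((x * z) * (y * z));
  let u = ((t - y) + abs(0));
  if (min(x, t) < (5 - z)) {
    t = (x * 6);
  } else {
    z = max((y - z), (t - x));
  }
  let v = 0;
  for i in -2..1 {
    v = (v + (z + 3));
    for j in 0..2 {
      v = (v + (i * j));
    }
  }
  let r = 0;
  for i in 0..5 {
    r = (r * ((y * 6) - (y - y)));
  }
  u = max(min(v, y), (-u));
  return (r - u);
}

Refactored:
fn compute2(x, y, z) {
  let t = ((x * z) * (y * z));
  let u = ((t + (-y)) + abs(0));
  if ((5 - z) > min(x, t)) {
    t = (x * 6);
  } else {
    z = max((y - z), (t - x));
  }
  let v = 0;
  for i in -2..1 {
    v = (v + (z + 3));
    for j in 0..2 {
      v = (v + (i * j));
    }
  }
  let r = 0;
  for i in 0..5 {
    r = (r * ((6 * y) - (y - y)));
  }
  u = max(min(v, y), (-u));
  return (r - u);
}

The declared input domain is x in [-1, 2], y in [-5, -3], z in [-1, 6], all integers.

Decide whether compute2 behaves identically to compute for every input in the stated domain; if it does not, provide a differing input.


Equivalent — the differences include comparison usage differs; also arithmetic usage differs, yet no declared input distinguishes the two.
Spot check at x=1, y=-4, z=3 — compute: t := -36 | u := -32 | (min(x, t) < (5 - z)): true | t := 6 | v := 0 | iter i=-2: | v := 6 | iter j=0: | v := 6 | iter j=1: | v := 4 | iter i=-1: | v := 10 | iter j=0: | v := 10 | iter j=1: | v := 9 | iter i=0: | v := 15 | iter j=0: | v := 15 | iter j=1: | v := 15 | r := 0 | iter i=0: | r := 0 | iter i=1: | r := 0 | iter i=2: | r := 0 | iter i=3: | r := 0 | iter i=4: | r := 0 | u := 32 | result -32. compute2: t := -36 | u := -32 | ((5 - z) > min(x, t)): true | t := 6 | v := 0 | iter i=-2: | v := 6 | iter j=0: | v := 6 | iter j=1: | v := 4 | iter i=-1: | v := 10 | iter j=0: | v := 10 | iter j=1: | v := 9 | iter i=0: | v := 15 | iter j=0: | v := 15 | iter j=1: | v := 15 | r := 0 | iter i=0: | r := 0 | iter i=1: | r := 0 | iter i=2: | r := 0 | iter i=3: | r := 0 | iter i=4: | r := 0 | u := 32 | result -32. Both give -32.
Checked all 96 inputs in the declared domain: the outputs agree on every one.
verdict: equivalent


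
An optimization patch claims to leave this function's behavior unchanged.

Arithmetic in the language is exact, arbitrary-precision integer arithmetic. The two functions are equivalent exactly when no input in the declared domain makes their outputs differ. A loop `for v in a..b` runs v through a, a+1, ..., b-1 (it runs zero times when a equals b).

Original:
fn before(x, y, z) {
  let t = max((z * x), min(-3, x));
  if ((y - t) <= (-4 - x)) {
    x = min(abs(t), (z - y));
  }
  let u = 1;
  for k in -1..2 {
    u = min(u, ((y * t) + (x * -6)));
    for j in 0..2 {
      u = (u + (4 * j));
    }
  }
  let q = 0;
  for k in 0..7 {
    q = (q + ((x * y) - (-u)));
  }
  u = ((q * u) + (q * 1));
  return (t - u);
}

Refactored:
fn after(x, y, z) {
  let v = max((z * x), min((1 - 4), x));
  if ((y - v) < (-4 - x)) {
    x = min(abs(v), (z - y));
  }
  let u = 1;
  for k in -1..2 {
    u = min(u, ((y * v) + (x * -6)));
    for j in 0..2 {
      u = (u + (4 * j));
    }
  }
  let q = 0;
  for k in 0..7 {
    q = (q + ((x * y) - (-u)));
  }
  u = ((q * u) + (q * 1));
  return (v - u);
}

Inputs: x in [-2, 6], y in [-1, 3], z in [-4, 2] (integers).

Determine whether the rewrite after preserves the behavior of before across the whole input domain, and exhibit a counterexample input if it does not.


Try x=-2, y=0, z=-1.
before: t = 2; ((y - t) <= (-4 - x)) -> true; x = -1; u = 1; [k=-1]; u = 1; [j=0]; u = 1; [j=1]; u = 5; [k=0]; u = 5; [j=0]; u = 5; [j=1]; u = 9; [k=1]; u = 6; [j=0]; u = 6; [j=1]; u = 10; q = 0; [k=0]; q = 10; [k=1]; q = 20; [k=2]; q = 30; [k=3]; q = 40; [k=4]; q = 50; [k=5]; q = 60; [k=6]; q = 70; u = 770; return -768
after: v = 2; ((y - v) < (-4 - x)) -> false; u = 1; [k=-1]; u = 1; [j=0]; u = 1; [j=1]; u = 5; [k=0]; u = 5; [j=0]; u = 5; [j=1]; u = 9; [k=1]; u = 9; [j=0]; u = 9; [j=1]; u = 13; q = 0; [k=0]; q = 13; [k=1]; q = 26; [k=2]; q = 39; [k=3]; q = 52; [k=4]; q = 65; [k=5]; q = 78; [k=6]; q = 91; u = 1274; return -1272
-768 against -1272: the behavior changed.
verdict: not equivalent; witness: x=-2, y=0, z=-1


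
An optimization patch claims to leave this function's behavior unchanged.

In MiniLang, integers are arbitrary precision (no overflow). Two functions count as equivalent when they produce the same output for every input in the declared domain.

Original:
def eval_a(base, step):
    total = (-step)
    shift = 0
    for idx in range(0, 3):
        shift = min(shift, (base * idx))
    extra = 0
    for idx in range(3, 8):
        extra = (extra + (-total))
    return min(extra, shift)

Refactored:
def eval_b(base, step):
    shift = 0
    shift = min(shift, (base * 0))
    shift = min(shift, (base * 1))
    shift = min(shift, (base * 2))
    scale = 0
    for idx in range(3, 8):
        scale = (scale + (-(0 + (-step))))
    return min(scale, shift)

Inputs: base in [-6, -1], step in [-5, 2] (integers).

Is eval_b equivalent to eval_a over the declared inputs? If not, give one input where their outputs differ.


Reading the diff, among the changes: constant usage differs, and local variable names differ, and arithmetic usage differs, and min/max/abs usage differs, and loop structure differs.
One worked example (base=-6, step=0) — eval_a: total=0, then shift=0, then (idx=0), then shift=0, then (idx=1), then shift=-6, then (idx=2), then shift=-12, then extra=0, then (idx=3), then extra=0, then (idx=4), then extra=0, then (idx=5), then extra=0, then (idx=6), then extra=0, then (idx=7), then extra=0, then returns -12; eval_b: shift=0, then shift=0, then shift=-6, then shift=-12, then scale=0, then (idx=3), then scale=0, then (idx=4), then scale=0, then (idx=5), then scale=0, then (idx=6), then scale=0, then (idx=7), then scale=0, then returns -12; agreement on -12.
Every one of the 48 inputs gives matching results.
verdict: equivalent


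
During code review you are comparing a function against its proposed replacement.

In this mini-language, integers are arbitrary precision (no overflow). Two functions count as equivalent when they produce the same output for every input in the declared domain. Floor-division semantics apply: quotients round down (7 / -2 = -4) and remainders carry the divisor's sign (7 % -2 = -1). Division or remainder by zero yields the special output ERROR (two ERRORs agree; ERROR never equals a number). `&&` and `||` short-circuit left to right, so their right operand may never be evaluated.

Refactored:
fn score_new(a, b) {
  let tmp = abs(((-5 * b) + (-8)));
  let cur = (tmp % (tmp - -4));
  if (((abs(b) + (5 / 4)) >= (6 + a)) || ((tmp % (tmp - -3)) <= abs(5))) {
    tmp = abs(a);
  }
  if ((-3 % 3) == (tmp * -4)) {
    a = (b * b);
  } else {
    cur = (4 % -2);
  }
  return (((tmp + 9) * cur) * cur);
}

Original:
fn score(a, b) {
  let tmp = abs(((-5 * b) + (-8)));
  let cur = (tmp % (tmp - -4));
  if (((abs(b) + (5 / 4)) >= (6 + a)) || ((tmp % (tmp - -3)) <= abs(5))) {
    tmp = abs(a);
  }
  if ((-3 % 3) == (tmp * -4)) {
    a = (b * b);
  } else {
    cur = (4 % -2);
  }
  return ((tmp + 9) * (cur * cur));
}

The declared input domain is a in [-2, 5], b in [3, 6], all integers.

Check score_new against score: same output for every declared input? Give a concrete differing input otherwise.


This is a faithful refactor — same computation, different form, but the computed results match everywhere.
One worked example (a=1, b=4) — score: tmp := 28 | cur := 28 | (((abs(b) + (5 / 4)) >= (6 + a)) || ((tmp % (tmp - -3)) <= abs(5))): false | ((-3 % 3) == (tmp * -4)): false | cur := 0 | result 0; score_new: tmp := 28 | cur := 28 | (((abs(b) + (5 / 4)) >= (6 + a)) || ((tmp % (tmp - -3)) <= abs(5))): false | ((-3 % 3) == (tmp * -4)): false | cur := 0 | result 0; agreement on 0.
Sweeping the whole domain (32 inputs) finds no disagreement.
verdict: equivalent


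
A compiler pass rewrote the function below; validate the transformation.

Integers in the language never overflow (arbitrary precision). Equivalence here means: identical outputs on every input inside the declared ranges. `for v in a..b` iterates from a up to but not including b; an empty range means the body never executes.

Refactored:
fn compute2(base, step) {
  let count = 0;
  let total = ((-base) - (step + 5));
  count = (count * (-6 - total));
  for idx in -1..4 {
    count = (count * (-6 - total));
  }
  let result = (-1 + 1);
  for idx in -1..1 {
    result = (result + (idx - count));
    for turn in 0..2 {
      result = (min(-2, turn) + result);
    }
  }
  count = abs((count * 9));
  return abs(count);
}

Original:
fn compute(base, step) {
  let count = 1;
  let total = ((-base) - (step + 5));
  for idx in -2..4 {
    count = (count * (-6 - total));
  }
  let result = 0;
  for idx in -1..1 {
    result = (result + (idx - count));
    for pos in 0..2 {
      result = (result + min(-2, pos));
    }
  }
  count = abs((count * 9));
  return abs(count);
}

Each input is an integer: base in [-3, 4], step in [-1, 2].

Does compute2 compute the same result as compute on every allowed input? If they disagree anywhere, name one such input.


On input base=-3, step=-1, compute returns 140625 while compute2 returns 0.
verdict: not equivalent; witness: base=-3, step=-1


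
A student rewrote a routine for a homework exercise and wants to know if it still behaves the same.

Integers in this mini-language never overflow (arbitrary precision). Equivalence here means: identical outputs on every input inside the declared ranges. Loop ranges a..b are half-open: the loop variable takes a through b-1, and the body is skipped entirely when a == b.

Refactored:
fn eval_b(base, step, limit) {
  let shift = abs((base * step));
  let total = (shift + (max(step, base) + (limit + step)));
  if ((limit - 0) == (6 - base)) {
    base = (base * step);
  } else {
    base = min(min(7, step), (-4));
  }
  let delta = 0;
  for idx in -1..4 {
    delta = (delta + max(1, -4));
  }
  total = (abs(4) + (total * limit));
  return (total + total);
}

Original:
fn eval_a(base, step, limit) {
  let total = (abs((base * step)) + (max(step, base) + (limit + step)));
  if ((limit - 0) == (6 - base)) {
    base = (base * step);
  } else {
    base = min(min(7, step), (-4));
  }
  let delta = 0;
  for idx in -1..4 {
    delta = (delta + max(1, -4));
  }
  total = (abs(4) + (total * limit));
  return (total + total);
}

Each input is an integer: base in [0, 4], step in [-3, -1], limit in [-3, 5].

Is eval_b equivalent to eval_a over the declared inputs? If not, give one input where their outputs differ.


Reading the diff, among the changes: local variable names differ; statement counts differ.
Tracing base=2, step=-2, limit=0: eval_a: total=4, then ((limit - 0) == (6 - base)) is false, then base=-4, then delta=0, then (idx=-1), then delta=1, then (idx=0), then delta=2, then (idx=1), then delta=3, then (idx=2), then delta=4, then (idx=3), then delta=5, then total=4, then returns 8 | eval_b: shift=4, then total=4, then ((limit - 0) == (6 - base)) is false, then base=-4, then delta=0, then (idx=-1), then delta=1, then (idx=0), then delta=2, then (idx=1), then delta=3, then (idx=2), then delta=4, then (idx=3), then delta=5, then total=4, then returns 8 — matching result 8.
An exhaustive pass over the 135 declared inputs shows identical outputs.
verdict: equivalent


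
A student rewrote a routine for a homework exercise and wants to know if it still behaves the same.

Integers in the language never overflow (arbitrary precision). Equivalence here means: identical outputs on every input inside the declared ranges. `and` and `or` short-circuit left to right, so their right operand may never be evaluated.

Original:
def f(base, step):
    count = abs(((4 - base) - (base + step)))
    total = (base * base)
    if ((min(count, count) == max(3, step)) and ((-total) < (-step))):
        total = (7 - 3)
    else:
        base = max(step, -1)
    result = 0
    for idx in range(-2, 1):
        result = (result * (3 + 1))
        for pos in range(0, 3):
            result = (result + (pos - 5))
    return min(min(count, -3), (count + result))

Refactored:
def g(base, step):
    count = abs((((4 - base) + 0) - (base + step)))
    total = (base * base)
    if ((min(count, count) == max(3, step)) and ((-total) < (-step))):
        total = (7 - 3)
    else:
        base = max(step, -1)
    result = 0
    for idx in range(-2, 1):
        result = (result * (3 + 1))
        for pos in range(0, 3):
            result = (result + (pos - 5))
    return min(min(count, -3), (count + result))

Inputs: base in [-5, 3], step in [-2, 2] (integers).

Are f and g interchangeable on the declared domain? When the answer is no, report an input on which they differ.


Behavior is preserved: although constant usage differs, and arithmetic usage differs, the outputs never diverge.
Tracing base=-1, step=2: f: count=4, then total=1, then ((min(count, count) == max(3, step)) and ((-total) < (-step))) is false, then base=2, then result=0, then (idx=-2), then result=0, then (pos=0), then result=-5, then (pos=1), then result=-9, then (pos=2), then result=-12, then (idx=-1), then result=-48, then (pos=0), then result=-53, then (pos=1), then result=-57, then (pos=2), then result=-60, then (idx=0), then result=-240, then (pos=0), then result=-245, then (pos=1), then result=-249, then (pos=2), then result=-252, then returns -248 | g: count=4, then total=1, then ((min(count, count) == max(3, step)) and ((-total) < (-step))) is false, then base=2, then result=0, then (idx=-2), then result=0, then (pos=0), then result=-5, then (pos=1), then result=-9, then (pos=2), then result=-12, then (idx=-1), then result=-48, then (pos=0), then result=-53, then (pos=1), then result=-57, then (pos=2), then result=-60, then (idx=0), then result=-240, then (pos=0), then result=-245, then (pos=1), then result=-249, then (pos=2), then result=-252, then returns -248 — matching result -248.
Every one of the 45 inputs gives matching results.
verdict: equivalent


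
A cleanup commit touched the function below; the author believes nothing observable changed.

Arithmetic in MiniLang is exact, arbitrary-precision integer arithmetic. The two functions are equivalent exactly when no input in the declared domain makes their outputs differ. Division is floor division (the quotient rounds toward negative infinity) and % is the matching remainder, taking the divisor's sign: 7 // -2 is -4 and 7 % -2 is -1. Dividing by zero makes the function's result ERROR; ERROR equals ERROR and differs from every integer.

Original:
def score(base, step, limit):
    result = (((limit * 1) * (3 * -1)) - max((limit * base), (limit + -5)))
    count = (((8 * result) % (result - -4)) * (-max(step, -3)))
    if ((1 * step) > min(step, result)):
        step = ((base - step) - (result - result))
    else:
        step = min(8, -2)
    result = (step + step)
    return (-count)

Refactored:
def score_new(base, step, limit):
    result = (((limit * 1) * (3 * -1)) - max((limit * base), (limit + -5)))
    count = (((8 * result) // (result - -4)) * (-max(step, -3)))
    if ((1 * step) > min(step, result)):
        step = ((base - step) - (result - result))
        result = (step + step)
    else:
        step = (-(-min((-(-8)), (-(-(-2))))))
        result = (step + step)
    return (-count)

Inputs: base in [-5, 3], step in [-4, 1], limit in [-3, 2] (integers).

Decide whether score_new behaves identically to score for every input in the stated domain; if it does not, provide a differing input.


The rewrite breaks on base=-5, step=-4, limit=-3, where the results are 0 and -72.
score: result becomes -6; next count becomes 0; next ((1 * step) > min(step, result)) evaluates to true; next step becomes -1; next result becomes -2; next final value 0
score_new: result becomes -6; next count becomes 72; next ((1 * step) > min(step, result)) evaluates to true; next step becomes -1; next result becomes -2; next final value -72
verdict: not equivalent; witness: base=-5, step=-4, limit=-3


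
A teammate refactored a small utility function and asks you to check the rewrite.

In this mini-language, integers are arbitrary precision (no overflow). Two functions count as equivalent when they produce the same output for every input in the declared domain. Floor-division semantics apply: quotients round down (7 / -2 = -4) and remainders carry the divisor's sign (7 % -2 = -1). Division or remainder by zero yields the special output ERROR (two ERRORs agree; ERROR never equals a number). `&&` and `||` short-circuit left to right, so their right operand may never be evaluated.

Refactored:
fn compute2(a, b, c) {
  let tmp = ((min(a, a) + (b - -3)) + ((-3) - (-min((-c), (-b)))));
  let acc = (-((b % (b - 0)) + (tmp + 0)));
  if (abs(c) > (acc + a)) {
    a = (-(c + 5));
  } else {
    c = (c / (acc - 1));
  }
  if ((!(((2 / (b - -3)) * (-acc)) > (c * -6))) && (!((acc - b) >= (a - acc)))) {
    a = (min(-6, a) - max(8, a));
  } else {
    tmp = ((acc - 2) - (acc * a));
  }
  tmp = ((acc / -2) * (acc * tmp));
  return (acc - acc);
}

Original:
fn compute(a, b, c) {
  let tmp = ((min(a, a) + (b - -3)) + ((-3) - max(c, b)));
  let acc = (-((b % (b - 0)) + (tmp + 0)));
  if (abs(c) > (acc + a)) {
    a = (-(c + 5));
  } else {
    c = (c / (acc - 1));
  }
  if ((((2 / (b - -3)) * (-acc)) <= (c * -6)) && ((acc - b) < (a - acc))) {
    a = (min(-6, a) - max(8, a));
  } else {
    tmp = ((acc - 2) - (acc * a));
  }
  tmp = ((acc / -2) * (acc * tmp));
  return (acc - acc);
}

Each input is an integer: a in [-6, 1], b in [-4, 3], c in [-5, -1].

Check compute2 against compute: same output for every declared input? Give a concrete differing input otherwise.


Reading the diff, among the changes: min/max/abs usage differs, and boolean connective usage differs, and comparison usage differs.
As a probe, take a=-4, b=2, c=-2: compute runs tmp := -4 | acc := 4 | (abs(c) > (acc + a)): true | a := -3 | ((((2 / (b - -3)) * (-acc)) <= (c * -6)) && ((acc - b) < (a - acc))): false | tmp := 14 | tmp := -112 | result 0; compute2 runs tmp := -4 | acc := 4 | (abs(c) > (acc + a)): true | a := -3 | ((!(((2 / (b - -3)) * (-acc)) > (c * -6))) && (!((acc - b) >= (a - acc)))): false | tmp := 14 | tmp := -112 | result 0; both end at 0.
Checked all 320 inputs in the declared domain: the outputs agree on every one.
verdict: equivalent


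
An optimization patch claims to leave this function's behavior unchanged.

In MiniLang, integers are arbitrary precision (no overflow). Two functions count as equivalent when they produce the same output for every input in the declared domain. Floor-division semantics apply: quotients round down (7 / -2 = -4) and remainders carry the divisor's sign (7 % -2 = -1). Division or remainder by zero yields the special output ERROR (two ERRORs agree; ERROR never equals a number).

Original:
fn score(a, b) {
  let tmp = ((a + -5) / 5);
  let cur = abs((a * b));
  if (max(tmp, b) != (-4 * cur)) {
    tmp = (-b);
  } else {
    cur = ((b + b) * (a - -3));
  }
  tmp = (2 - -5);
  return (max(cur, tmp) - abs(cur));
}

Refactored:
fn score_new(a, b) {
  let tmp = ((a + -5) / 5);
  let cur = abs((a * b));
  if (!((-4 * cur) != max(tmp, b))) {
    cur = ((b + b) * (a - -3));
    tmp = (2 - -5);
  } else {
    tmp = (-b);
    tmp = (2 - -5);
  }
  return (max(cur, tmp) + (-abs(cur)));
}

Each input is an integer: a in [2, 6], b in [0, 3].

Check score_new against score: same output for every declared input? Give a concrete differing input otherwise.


The two are interchangeable: constant usage differs; also boolean connective usage differs; also arithmetic usage differs; also statement counts differ, and every declared input agrees.
As a probe, take a=2, b=1: score runs tmp=-1, then cur=2, then (max(tmp, b) != (-4 * cur)) is true, then tmp=-1, then tmp=7, then returns 5; score_new runs tmp=-1, then cur=2, then (!((-4 * cur) != max(tmp, b))) is false, then tmp=-1, then tmp=7, then returns 5; both end at 5.
Every one of the 20 inputs gives matching results.
verdict: equivalent


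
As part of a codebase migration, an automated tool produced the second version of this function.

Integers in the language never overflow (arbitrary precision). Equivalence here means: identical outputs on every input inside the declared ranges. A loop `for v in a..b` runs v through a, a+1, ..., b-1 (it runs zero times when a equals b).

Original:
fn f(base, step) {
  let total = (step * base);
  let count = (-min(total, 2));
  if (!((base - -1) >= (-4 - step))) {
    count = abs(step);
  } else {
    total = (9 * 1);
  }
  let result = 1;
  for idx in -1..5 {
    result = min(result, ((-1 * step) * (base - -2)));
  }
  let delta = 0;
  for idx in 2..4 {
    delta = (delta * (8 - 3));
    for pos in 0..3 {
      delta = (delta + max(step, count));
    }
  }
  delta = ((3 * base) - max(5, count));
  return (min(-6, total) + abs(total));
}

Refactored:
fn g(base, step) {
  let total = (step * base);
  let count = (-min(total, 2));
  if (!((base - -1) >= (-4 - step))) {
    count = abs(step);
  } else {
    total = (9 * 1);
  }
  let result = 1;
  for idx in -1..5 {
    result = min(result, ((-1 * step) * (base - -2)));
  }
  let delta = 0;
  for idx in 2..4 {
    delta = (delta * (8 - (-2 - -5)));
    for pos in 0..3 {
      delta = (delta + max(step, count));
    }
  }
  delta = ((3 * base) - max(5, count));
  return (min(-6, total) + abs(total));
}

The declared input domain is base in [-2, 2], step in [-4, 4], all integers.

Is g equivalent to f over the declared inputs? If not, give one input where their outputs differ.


The two versions differ — the changes include constant usage differs; and arithmetic usage differs.
Spot check at base=-2, step=0 — f: total := 0 | count := 0 | (!((base - -1) >= (-4 - step))): false | total := 9 | result := 1 | iter idx=-1: | result := 0 | iter idx=0: | result := 0 | iter idx=1: | result := 0 | iter idx=2: | result := 0 | iter idx=3: | result := 0 | iter idx=4: | result := 0 | delta := 0 | iter idx=2: | delta := 0 | iter pos=0: | delta := 0 | iter pos=1: | delta := 0 | iter pos=2: | delta := 0 | iter idx=3: | delta := 0 | iter pos=0: | delta := 0 | iter pos=1: | delta := 0 | iter pos=2: | delta := 0 | delta := -11 | result 3. g: total := 0 | count := 0 | (!((base - -1) >= (-4 - step))): false | total := 9 | result := 1 | iter idx=-1: | result := 0 | iter idx=0: | result := 0 | iter idx=1: | result := 0 | iter idx=2: | result := 0 | iter idx=3: | result := 0 | iter idx=4: | result := 0 | delta := 0 | iter idx=2: | delta := 0 | iter pos=0: | delta := 0 | iter pos=1: | delta := 0 | iter pos=2: | delta := 0 | iter idx=3: | delta := 0 | iter pos=0: | delta := 0 | iter pos=1: | delta := 0 | iter pos=2: | delta := 0 | delta := -11 | result 3. Both give 3.
Checked all 45 inputs in the declared domain: the outputs agree on every one.
verdict: equivalent


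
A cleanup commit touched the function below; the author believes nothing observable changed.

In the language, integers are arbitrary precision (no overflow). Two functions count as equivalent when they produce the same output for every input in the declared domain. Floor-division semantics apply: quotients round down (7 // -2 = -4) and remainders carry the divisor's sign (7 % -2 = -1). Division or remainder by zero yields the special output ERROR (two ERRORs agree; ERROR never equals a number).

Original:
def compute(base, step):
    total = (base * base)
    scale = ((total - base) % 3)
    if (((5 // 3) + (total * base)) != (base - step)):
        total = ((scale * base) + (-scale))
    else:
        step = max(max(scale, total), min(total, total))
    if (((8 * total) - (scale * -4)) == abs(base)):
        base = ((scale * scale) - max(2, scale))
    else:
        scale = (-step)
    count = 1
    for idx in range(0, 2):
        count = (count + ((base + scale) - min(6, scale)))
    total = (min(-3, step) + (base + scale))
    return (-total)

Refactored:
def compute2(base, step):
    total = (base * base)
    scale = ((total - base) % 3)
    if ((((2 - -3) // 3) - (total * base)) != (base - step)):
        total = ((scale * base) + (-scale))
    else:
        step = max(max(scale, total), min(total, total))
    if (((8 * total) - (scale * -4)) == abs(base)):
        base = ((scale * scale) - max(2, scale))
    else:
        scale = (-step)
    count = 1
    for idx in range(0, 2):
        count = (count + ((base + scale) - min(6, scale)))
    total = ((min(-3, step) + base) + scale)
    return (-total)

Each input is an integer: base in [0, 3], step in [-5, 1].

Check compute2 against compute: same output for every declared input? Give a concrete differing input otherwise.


Not equivalent: base=1, step=-1 separates them (3 vs 1).
compute: total becomes 1; next scale becomes 0; next (((5 // 3) + (total * base)) != (base - step)) evaluates to false; next step becomes 1; next (((8 * total) - (scale * -4)) == abs(base)) evaluates to false; next scale becomes -1; next count becomes 1; next at idx=0:; next count becomes 2; next at idx=1:; next count becomes 3; next total becomes -3; next final value 3
compute2: total becomes 1; next scale becomes 0; next ((((2 - -3) // 3) - (total * base)) != (base - step)) evaluates to true; next total becomes 0; next (((8 * total) - (scale * -4)) == abs(base)) evaluates to false; next scale becomes 1; next count becomes 1; next at idx=0:; next count becomes 2; next at idx=1:; next count becomes 3; next total becomes -1; next final value 1
verdict: not equivalent; witness: base=1, step=-1


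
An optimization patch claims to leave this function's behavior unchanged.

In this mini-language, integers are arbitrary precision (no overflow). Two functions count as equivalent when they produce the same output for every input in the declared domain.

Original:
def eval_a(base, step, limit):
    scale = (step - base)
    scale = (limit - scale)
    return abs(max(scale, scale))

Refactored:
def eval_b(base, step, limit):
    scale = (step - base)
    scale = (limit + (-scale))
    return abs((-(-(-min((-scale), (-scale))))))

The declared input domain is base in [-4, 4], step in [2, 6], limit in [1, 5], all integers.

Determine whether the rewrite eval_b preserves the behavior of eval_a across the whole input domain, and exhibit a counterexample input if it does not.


Equivalent — the differences include arithmetic usage differs; min/max/abs usage differs, yet no declared input distinguishes the two.
Spot check at base=-4, step=4, limit=1 — eval_a: scale=8, then scale=-7, then returns 7. eval_b: scale=8, then scale=-7, then returns 7. Both give 7.
Across all 225 domain points the two functions coincide.
verdict: equivalent


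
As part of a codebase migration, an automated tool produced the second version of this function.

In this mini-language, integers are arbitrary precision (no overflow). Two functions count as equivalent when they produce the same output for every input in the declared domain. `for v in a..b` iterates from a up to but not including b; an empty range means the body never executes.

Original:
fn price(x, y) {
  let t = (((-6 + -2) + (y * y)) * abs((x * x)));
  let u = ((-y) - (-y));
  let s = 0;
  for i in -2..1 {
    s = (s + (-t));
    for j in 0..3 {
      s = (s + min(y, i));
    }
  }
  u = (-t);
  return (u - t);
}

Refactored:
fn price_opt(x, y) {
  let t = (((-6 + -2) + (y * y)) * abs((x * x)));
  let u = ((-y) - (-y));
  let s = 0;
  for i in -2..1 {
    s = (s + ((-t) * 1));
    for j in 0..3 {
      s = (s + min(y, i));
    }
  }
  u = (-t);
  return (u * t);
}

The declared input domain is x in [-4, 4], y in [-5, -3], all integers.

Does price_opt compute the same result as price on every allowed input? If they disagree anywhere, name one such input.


Run the pair on x=-4, y=-5.
price: t = 272; u = 0; s = 0; [i=-2]; s = -272; [j=0]; s = -277; [j=1]; s = -282; [j=2]; s = -287; [i=-1]; s = -559; [j=0]; s = -564; [j=1]; s = -569; [j=2]; s = -574; [i=0]; s = -846; [j=0]; s = -851; [j=1]; s = -856; [j=2]; s = -861; u = -272; return -544
price_opt: t = 272; u = 0; s = 0; [i=-2]; s = -272; [j=0]; s = -277; [j=1]; s = -282; [j=2]; s = -287; [i=-1]; s = -559; [j=0]; s = -564; [j=1]; s = -569; [j=2]; s = -574; [i=0]; s = -846; [j=0]; s = -851; [j=1]; s = -856; [j=2]; s = -861; u = -272; return -73984
-544 and -73984 differ, so these are not the same function on this domain.
verdict: not equivalent; witness: x=-4, y=-5


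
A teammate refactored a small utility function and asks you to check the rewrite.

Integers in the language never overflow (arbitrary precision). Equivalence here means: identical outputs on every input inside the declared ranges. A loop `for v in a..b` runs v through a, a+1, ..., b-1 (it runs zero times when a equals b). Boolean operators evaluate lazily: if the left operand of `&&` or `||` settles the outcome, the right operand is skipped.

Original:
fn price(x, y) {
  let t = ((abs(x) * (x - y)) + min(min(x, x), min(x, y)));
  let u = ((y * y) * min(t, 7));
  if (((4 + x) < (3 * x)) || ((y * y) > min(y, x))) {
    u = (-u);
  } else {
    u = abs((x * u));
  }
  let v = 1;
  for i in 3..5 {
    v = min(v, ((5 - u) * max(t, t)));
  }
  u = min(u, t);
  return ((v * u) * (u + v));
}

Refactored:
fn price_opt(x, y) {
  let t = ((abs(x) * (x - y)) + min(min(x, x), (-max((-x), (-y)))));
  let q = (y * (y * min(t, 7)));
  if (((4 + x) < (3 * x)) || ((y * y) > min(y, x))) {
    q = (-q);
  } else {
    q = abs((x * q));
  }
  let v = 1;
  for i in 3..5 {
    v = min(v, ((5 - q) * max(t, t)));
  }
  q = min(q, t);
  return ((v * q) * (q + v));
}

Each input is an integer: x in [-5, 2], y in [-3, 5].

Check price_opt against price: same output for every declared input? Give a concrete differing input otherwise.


Side by side, the visible changes include: min/max/abs usage differs; also local variable names differ.
As a probe, take x=-1, y=5: price runs t := -7 | u := -175 | (((4 + x) < (3 * x)) || ((y * y) > min(y, x))): true | u := 175 | v := 1 | iter i=3: | v := 1 | iter i=4: | v := 1 | u := -7 | result 42; price_opt runs t := -7 | q := -175 | (((4 + x) < (3 * x)) || ((y * y) > min(y, x))): true | q := 175 | v := 1 | iter i=3: | v := 1 | iter i=4: | v := 1 | q := -7 | result 42; both end at 42.
Checked all 72 inputs in the declared domain: the outputs agree on every one.
verdict: equivalent


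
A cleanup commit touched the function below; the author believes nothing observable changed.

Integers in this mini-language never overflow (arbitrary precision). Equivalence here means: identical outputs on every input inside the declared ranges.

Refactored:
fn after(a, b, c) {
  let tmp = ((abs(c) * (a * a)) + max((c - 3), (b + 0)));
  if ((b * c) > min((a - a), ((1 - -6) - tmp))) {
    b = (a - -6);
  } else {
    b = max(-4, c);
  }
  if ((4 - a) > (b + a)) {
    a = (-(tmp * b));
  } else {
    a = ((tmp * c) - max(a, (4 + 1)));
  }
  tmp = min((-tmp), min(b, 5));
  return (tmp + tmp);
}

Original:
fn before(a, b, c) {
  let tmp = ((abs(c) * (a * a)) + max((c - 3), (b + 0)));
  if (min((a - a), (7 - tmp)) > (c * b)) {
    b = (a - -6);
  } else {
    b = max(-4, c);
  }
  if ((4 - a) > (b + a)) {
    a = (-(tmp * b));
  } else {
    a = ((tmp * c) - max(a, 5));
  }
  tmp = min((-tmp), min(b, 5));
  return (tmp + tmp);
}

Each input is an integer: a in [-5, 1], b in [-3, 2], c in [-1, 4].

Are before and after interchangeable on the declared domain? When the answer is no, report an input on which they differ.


These are not equivalent — on a=-1, b=-3, c=-1 the outputs split (-2 vs 4).
before: tmp becomes -2; next (min((a - a), (7 - tmp)) > (c * b)) evaluates to false; next b becomes -1; next ((4 - a) > (b + a)) evaluates to true; next a becomes -2; next tmp becomes -1; next final value -2
after: tmp becomes -2; next ((b * c) > min((a - a), ((1 - -6) - tmp))) evaluates to true; next b becomes 5; next ((4 - a) > (b + a)) evaluates to true; next a becomes 10; next tmp becomes 2; next final value 4
verdict: not equivalent; witness: a=-1, b=-3, c=-1


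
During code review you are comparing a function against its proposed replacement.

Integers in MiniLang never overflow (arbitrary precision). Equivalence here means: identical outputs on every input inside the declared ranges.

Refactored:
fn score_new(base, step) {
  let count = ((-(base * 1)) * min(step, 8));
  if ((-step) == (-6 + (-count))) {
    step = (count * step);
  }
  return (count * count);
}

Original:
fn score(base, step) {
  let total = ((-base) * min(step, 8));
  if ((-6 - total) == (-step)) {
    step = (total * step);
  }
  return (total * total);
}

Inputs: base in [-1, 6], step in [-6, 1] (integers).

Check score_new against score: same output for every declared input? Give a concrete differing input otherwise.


Behavior is preserved: although constant usage differs; also arithmetic usage differs; also local variable names differ, the outputs never diverge.
One worked example (base=2, step=-3) — score: total := 6 | ((-6 - total) == (-step)): false | result 36; score_new: count := 6 | ((-step) == (-6 + (-count))): false | result 36; agreement on 36.
Checked all 64 inputs in the declared domain: the outputs agree on every one.
verdict: equivalent


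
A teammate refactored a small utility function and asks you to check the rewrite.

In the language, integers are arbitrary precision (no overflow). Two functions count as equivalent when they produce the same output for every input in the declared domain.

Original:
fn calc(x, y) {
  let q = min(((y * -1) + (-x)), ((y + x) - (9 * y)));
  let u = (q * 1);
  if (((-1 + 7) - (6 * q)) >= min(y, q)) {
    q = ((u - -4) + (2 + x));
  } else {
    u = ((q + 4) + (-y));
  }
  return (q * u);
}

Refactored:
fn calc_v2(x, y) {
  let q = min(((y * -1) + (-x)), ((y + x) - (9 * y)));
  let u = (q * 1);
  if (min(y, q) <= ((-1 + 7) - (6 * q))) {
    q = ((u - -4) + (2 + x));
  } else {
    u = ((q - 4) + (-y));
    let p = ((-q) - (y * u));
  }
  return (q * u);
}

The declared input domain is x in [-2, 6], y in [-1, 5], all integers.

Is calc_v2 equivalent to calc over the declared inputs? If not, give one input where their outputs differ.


Input x=-2, y=-1: 24 from calc versus 0 from calc_v2.
verdict: not equivalent; witness: x=-2, y=-1


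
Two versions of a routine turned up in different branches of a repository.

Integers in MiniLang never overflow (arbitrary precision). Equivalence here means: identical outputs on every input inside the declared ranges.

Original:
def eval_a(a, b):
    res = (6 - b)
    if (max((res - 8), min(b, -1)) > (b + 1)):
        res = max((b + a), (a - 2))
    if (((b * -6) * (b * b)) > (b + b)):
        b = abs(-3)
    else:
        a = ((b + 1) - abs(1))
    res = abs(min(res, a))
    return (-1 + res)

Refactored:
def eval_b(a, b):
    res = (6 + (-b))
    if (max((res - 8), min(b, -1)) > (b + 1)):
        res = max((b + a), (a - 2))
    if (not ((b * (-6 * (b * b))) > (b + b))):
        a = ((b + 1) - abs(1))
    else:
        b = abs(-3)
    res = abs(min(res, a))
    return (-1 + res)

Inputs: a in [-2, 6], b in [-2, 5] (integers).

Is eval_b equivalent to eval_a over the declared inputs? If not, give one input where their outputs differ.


This is a faithful refactor — boolean connective usage differs, arithmetic usage differs, but the computed results match everywhere.
As a probe, take a=-1, b=5: eval_a runs res := 1 | (max((res - 8), min(b, -1)) > (b + 1)): false | (((b * -6) * (b * b)) > (b + b)): false | a := 5 | res := 1 | result 0; eval_b runs res := 1 | (max((res - 8), min(b, -1)) > (b + 1)): false | (not ((b * (-6 * (b * b))) > (b + b))): true | a := 5 | res := 1 | result 0; both end at 0.
Sweeping the whole domain (72 inputs) finds no disagreement.
verdict: equivalent


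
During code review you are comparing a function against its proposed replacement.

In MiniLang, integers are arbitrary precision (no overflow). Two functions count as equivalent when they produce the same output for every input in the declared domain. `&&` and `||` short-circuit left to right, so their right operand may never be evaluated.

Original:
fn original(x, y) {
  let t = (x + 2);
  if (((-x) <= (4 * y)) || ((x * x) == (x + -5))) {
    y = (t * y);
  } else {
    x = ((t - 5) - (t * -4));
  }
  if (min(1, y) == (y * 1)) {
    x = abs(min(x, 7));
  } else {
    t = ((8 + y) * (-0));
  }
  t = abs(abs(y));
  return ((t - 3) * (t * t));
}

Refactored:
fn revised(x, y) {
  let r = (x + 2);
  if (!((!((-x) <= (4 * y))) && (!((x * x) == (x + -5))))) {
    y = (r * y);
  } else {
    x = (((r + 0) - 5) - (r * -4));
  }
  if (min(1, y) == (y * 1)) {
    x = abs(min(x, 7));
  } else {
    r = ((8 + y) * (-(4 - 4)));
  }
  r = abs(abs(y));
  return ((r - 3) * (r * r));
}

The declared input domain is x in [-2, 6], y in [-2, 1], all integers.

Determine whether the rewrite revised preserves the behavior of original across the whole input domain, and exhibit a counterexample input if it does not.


The two versions differ — the changes include boolean connective usage differs, and arithmetic usage differs, and local variable names differ, and constant usage differs.
One worked example (x=3, y=-1) — original: t := 5 | (((-x) <= (4 * y)) || ((x * x) == (x + -5))): false | x := 20 | (min(1, y) == (y * 1)): true | x := 7 | t := 1 | result -2; revised: r := 5 | (!((!((-x) <= (4 * y))) && (!((x * x) == (x + -5))))): false | x := 20 | (min(1, y) == (y * 1)): true | x := 7 | r := 1 | result -2; agreement on -2.
Across all 36 domain points the two functions coincide.
verdict: equivalent


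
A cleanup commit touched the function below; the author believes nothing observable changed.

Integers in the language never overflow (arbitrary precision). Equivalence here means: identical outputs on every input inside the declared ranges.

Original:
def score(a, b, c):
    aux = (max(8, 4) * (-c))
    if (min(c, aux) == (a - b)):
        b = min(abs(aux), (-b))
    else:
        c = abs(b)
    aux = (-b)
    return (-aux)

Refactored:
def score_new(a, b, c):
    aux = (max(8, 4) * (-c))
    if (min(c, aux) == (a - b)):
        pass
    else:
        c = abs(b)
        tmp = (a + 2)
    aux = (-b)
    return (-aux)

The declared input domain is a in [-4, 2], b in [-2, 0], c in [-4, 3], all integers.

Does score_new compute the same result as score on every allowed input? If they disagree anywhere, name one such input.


The rewrite breaks on a=-4, b=-2, c=-2, where the results are 2 and -2.
score: aux=16, then (min(c, aux) == (a - b)) is true, then b=2, then aux=-2, then returns 2
score_new: aux=16, then (min(c, aux) == (a - b)) is true, then aux=2, then returns -2
verdict: not equivalent; witness: a=-4, b=-2, c=-2
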